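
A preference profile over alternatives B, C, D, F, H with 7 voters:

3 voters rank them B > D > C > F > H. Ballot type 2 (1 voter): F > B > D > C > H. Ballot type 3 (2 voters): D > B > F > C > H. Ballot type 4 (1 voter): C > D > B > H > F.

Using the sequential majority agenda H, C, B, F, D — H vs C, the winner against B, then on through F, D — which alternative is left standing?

B

Round 1: H vs C — 0–7, C advances.
Round 2: C vs B — 1–6, B advances.
Round 3: B vs F — 6–1, B advances.
Round 4: B vs D — 4–3, B advances.
The agenda winner is B.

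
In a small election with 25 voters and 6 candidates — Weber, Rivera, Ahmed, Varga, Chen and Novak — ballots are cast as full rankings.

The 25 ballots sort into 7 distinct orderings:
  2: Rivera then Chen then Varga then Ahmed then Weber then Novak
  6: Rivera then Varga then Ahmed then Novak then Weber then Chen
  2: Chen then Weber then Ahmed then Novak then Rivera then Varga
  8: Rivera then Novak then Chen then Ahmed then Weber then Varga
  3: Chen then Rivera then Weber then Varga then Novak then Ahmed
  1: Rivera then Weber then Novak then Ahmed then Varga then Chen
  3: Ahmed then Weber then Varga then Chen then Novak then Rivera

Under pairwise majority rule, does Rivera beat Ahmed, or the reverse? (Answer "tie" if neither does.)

Ballots ranking Rivera above Ahmed: 2 + 6 + 8 + 3 + 1 = 20.
Ballots ranking Ahmed above Rivera: 25 − 20 = 5.
Rivera wins the head-to-head 20–5.

Rivera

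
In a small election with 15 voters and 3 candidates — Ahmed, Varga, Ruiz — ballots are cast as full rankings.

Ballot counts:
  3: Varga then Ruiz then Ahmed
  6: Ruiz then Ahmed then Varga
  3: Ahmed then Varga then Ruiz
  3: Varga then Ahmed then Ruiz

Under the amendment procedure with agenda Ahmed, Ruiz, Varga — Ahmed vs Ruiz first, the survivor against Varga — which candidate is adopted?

Round 1: Ahmed vs Ruiz — 6–9, Ruiz advances.
Round 2: Ruiz vs Varga — 6–9, Varga advances.
Varga survives the agenda.

Varga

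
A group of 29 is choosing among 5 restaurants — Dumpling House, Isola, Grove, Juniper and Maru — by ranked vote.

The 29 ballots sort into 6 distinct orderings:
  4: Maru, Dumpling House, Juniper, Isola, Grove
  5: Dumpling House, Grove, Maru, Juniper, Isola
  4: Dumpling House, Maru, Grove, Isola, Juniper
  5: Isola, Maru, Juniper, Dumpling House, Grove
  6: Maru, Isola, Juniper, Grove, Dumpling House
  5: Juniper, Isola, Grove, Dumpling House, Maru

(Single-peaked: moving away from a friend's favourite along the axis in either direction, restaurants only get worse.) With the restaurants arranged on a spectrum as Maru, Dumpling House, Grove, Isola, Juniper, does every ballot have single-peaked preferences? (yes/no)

Axis positions: Maru=1, Dumpling House=2, Grove=3, Isola=4, Juniper=5.
Bloc 1: ranking walks positions 1-2-5-4-3; Juniper is ranked above Grove even though Grove lies between Juniper and the peak Maru on the axis — preferences dip and rise again. Not single-peaked.
Bloc 2: ranking walks positions 2-3-1-5-4; Juniper is ranked above Isola even though Isola lies between Juniper and the peak Dumpling House on the axis — preferences dip and rise again. Not single-peaked.
Bloc 3 (peak Dumpling House at position 2): ranking walks positions 2-1-3-4-5, expanding outward from the peak — single-peaked.
Bloc 4: ranking walks positions 4-1-5-2-3; Maru is ranked above Grove even though Grove lies between Maru and the peak Isola on the axis — preferences dip and rise again. Not single-peaked.
Bloc 5: ranking walks positions 1-4-5-3-2; Isola is ranked above Dumpling House even though Dumpling House lies between Isola and the peak Maru on the axis — preferences dip and rise again. Not single-peaked.
Bloc 6 (peak Juniper at position 5): ranking walks positions 5-4-3-2-1, expanding outward from the peak — single-peaked.
Bloc 1 violates single-peakedness, so the profile is not single-peaked on this axis.

no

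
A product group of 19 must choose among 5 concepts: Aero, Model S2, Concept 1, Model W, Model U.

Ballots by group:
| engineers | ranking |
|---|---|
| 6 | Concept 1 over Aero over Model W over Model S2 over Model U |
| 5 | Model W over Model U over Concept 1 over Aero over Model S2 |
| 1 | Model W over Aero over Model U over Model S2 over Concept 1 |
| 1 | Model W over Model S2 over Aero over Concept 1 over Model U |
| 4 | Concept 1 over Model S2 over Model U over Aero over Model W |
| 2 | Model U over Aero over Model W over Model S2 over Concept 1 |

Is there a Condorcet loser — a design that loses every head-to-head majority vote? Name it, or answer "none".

none

Head-to-head results (19 engineers):
Aero vs Model S2: 6+5+1+2 = 14 for Aero, 5 for Model S2 — Aero by 14–5.
Aero vs Concept 1: Concept 1, 15–4.
Aero vs Model W: Aero wins 12–7.
Aero vs Model U: Aero preferred on 6+1+1 = 8 ballots; Model U wins 11–8.
Model S2 vs Concept 1: 1+1+2 = 4 for Model S2, 15 for Concept 1 — Concept 1 by 15–4.
Model S2 vs Model W: Model W wins 15–4.
Model S2–Model U: Model S2 11–8.
Concept 1 vs Model W: 10 to 9, Concept 1.
Concept 1 vs Model U: Concept 1 wins 11–8.
Model W–Model U: Model W 13–6.
Each design has at least one pairwise win (Aero beats Model S2; Model S2 beats Model U; Concept 1 beats Aero; Model W beats Model S2; Model U beats Aero) — no Condorcet loser.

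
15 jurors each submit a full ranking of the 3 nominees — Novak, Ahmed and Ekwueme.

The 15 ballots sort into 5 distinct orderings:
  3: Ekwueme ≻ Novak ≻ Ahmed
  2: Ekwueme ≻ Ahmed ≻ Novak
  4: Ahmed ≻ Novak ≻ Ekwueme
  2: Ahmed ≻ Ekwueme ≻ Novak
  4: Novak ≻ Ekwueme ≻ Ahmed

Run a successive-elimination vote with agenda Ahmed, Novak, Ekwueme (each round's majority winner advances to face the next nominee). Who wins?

Round 1: Ahmed vs Novak — 8–7, Ahmed advances.
Round 2: Ahmed vs Ekwueme — 6–9, Ekwueme advances.
The agenda winner is Ekwueme.

Ekwueme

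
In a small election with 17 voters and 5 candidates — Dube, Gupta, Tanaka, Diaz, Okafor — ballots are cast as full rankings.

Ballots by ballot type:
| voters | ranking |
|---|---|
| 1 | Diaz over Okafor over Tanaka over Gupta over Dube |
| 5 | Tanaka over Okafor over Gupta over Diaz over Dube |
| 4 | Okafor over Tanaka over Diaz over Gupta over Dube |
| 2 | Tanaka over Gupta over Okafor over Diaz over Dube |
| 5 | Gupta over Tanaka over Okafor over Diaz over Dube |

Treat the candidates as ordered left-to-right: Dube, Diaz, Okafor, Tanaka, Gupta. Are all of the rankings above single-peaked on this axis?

yes

Axis positions: Dube=1, Diaz=2, Okafor=3, Tanaka=4, Gupta=5.
Ballot type 1 (peak Diaz at position 2): ranking walks positions 2-3-4-5-1, expanding outward from the peak — single-peaked.
Ballot type 2 (peak Tanaka at position 4): ranking walks positions 4-3-5-2-1, expanding outward from the peak — single-peaked.
Ballot type 3 (peak Okafor at position 3): ranking walks positions 3-4-2-5-1, expanding outward from the peak — single-peaked.
Ballot type 4 (peak Tanaka at position 4): ranking walks positions 4-5-3-2-1, expanding outward from the peak — single-peaked.
Ballot type 5 (peak Gupta at position 5): ranking walks positions 5-4-3-2-1, expanding outward from the peak — single-peaked.
Every ranking is single-peaked on this axis.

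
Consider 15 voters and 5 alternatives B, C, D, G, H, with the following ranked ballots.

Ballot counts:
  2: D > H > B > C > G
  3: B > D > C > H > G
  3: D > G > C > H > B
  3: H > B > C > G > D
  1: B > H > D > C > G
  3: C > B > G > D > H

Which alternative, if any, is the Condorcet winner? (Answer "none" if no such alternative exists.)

Pairwise majorities:
B vs C: B is ranked higher on 2+3+3+1 = 9 ballots, C on 6. B wins 9–6.
B vs D: 3+3+1+3 = 10 for B, 5 for D — B by 10–5.
B vs G: 2+3+3+1+3 = 12 for B, 3 for G — B by 12–3.
B vs H: 3+1+3 = 7 for B, 8 for H — H by 8–7.
C vs D: C is ranked higher on 3+3 = 6 ballots, D on 9. D wins 9–6.
C vs G: 12 to 3, C.
C vs H: 3+3+3 = 9 for C, 6 for H — C by 9–6.
D vs G: D preferred on 2+3+3+1 = 9 ballots; D wins 9–6.
D vs H: 11 to 4, D.
G vs H: G preferred on 3+3 = 6 ballots; H wins 9–6.
Each alternative drops at least one matchup (B loses to H; C loses to B; D loses to B; G loses to B; H loses to C); the cycle B > C > H > B rules out a Condorcet winner.

none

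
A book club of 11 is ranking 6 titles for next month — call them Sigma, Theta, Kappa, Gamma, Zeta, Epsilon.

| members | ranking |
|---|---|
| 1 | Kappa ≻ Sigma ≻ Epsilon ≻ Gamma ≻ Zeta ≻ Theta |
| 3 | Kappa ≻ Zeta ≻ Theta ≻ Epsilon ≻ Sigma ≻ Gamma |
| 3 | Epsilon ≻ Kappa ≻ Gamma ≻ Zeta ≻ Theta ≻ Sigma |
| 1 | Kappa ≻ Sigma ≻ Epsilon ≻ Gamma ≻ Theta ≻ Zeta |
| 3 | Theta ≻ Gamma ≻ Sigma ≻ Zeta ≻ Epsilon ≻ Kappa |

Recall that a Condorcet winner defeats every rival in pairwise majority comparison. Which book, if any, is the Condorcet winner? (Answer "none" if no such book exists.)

none

Head-to-head results (11 members):
Sigma vs Theta: Theta wins 9–2.
Sigma vs Kappa: Kappa, 8–3.
Sigma–Gamma: Gamma 6–5.
Sigma vs Zeta: Zeta, 6–5.
Sigma–Epsilon: Epsilon 6–5.
Theta vs Kappa: Kappa wins 8–3.
Theta vs Gamma: Theta, 6–5.
Theta vs Zeta: Zeta, 7–4.
Theta vs Epsilon: Theta wins 6–5.
Kappa vs Gamma: Kappa, 8–3.
Kappa vs Zeta: Kappa, 8–3.
Kappa vs Epsilon: Epsilon wins 6–5.
Gamma vs Zeta: Gamma wins 8–3.
Gamma–Epsilon: Epsilon 8–3.
Zeta–Epsilon: Zeta 6–5.
Every book loses at least once (Sigma loses to Theta; Theta loses to Kappa; Kappa loses to Epsilon; Gamma loses to Theta; Zeta loses to Kappa; Epsilon loses to Theta). The majority relation contains the cycle Theta > Gamma > Zeta > Theta, so there is no Condorcet winner.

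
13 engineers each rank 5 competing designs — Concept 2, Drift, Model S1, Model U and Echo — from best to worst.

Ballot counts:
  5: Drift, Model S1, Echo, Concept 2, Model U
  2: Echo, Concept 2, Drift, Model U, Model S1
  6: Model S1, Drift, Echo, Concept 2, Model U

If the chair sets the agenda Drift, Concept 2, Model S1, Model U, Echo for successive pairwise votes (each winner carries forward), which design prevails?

Round 1: Drift vs Concept 2 — 11–2, Drift advances.
Round 2: Drift vs Model S1 — 7–6, Drift advances.
Round 3: Drift vs Model U — 13–0, Drift advances.
Round 4: Drift vs Echo — 11–2, Drift advances.
Drift survives the agenda.

Drift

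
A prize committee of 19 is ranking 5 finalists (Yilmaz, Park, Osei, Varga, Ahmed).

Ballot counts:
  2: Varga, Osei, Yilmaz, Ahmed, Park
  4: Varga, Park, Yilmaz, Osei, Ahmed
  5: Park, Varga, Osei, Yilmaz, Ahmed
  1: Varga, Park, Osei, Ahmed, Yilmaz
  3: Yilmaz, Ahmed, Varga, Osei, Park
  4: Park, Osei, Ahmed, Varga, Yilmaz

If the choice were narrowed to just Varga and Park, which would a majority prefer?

Varga

Ballots ranking Varga above Park: 2 + 4 + 1 + 3 = 10.
Ballots ranking Park above Varga: 19 − 10 = 9.
Varga wins the head-to-head 10–9.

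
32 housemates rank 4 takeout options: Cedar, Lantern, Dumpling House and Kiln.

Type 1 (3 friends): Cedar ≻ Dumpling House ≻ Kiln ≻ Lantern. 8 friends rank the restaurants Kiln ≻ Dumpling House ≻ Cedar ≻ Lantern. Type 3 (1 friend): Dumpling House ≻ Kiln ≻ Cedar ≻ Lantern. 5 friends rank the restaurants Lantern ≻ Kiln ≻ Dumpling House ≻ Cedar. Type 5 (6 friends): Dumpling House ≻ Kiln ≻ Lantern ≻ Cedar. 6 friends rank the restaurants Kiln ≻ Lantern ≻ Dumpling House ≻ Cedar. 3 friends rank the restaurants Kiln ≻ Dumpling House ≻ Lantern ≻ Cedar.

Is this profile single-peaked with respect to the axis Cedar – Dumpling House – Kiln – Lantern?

Axis positions: Cedar=1, Dumpling House=2, Kiln=3, Lantern=4.
Type 1 (peak Cedar at position 1): ranking walks positions 1-2-3-4, expanding outward from the peak — single-peaked.
Type 2 (peak Kiln at position 3): ranking walks positions 3-2-1-4, expanding outward from the peak — single-peaked.
Type 3 (peak Dumpling House at position 2): ranking walks positions 2-3-1-4, expanding outward from the peak — single-peaked.
Type 4 (peak Lantern at position 4): ranking walks positions 4-3-2-1, expanding outward from the peak — single-peaked.
Type 5 (peak Dumpling House at position 2): ranking walks positions 2-3-4-1, expanding outward from the peak — single-peaked.
Type 6 (peak Kiln at position 3): ranking walks positions 3-4-2-1, expanding outward from the peak — single-peaked.
Type 7 (peak Kiln at position 3): ranking walks positions 3-2-4-1, expanding outward from the peak — single-peaked.
Every ranking is single-peaked on this axis.

yes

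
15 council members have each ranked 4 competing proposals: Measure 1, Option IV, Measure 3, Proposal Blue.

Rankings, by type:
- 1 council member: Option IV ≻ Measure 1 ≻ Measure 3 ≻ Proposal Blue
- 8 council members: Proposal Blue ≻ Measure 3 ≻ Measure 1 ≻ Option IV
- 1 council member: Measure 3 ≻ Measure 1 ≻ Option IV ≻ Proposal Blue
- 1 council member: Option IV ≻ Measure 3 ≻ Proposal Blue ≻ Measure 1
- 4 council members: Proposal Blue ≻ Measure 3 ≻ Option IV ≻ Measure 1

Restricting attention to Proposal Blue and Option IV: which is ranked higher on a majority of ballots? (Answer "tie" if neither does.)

Proposal Blue

Ballots ranking Proposal Blue above Option IV: 8 + 4 = 12.
Ballots ranking Option IV above Proposal Blue: 15 − 12 = 3.
Proposal Blue wins the head-to-head 12–3.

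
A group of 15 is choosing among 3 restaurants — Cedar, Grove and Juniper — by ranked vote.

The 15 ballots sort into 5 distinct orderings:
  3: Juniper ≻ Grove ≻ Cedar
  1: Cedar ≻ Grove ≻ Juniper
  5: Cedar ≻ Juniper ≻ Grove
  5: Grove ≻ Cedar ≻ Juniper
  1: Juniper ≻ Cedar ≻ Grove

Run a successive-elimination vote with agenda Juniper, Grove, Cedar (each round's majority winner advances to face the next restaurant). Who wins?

Round 1: Juniper vs Grove — 9–6, Juniper advances.
Round 2: Juniper vs Cedar — 4–11, Cedar advances.
The agenda winner is Cedar.

Cedar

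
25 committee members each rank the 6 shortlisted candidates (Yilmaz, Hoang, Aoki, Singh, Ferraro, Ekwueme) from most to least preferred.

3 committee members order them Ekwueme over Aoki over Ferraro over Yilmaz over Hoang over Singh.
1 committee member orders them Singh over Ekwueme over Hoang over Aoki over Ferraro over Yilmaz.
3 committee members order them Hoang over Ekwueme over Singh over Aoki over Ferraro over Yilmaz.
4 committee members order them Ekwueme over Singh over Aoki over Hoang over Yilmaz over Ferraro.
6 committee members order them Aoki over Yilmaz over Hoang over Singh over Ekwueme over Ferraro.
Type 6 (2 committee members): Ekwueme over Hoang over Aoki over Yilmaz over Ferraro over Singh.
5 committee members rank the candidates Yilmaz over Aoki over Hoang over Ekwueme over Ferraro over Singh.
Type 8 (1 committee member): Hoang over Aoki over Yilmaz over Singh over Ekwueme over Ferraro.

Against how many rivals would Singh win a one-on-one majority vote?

1

Singh against each rival (25 committee members):
Singh–Yilmaz: Yilmaz 17–8.
Singh vs Hoang: 1+4 = 5 for Singh, 20 for Hoang — Hoang by 20–5.
Singh vs Aoki: Aoki wins 17–8.
Singh vs Ferraro: Singh is ranked higher on 1+3+4+6+1 = 15 ballots, Ferraro on 10. Singh wins 15–10.
Singh vs Ekwueme: Singh is ranked higher on 1+6+1 = 8 ballots, Ekwueme on 17. Ekwueme wins 17–8.
Singh beats Ferraro; loses to Yilmaz, Hoang, Aoki, Ekwueme — 1 pairwise win.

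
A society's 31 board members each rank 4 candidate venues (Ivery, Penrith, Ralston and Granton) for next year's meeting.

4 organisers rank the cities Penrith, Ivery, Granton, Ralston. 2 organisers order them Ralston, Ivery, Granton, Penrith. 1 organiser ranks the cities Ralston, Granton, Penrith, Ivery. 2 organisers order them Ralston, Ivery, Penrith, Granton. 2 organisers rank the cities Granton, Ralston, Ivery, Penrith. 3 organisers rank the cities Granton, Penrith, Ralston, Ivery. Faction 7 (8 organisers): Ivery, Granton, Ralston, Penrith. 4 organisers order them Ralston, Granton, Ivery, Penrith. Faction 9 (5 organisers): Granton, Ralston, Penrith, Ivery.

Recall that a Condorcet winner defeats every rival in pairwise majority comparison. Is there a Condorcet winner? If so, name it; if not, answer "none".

none

Check each pair by majority over 31 ballots:
Ivery vs Penrith: Ivery is ranked higher on 2+2+2+8+4 = 18 ballots, Penrith on 13. Ivery wins 18–13.
Ivery vs Ralston: 4+8 = 12 for Ivery, 19 for Ralston — Ralston by 19–12.
Ivery vs Granton: 16 to 15, Ivery.
Penrith vs Ralston: 4+3 = 7 for Penrith, 24 for Ralston — Ralston by 24–7.
Penrith vs Granton: Penrith preferred on 4+2 = 6 ballots; Granton wins 25–6.
Ralston vs Granton: 2+1+2+4 = 9 for Ralston, 22 for Granton — Granton by 22–9.
No city is unbeaten: Ivery loses to Ralston; Penrith loses to Ivery; Ralston loses to Granton; Granton loses to Ivery. In particular Ivery → Granton → Ralston → Ivery is a majority cycle — no Condorcet winner exists.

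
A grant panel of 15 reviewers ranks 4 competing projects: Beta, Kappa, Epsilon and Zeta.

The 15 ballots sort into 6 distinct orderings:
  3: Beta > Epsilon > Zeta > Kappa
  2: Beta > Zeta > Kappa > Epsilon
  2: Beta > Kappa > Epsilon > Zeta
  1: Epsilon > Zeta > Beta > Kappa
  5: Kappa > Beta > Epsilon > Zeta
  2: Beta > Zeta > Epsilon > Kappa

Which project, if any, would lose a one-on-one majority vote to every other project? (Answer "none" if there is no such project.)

Head-to-head results (15 reviewers):
Beta vs Kappa: Beta preferred on 3+2+2+1+2 = 10 ballots; Beta wins 10–5.
Beta vs Epsilon: Beta wins 14–1.
Beta vs Zeta: Beta preferred on 3+2+2+5+2 = 14 ballots; Beta wins 14–1.
Kappa vs Epsilon: 9 to 6, Kappa.
Kappa–Zeta: Zeta 8–7.
Epsilon vs Zeta: 11 to 4, Epsilon.
No project is winless: Beta beats Kappa; Kappa beats Epsilon; Epsilon beats Zeta; Zeta beats Kappa. There is no Condorcet loser.

none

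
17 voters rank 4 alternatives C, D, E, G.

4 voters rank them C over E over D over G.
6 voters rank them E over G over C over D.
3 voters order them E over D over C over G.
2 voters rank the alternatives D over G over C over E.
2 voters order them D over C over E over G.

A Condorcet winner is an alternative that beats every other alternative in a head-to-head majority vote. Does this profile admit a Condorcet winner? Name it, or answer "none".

E

Pairwise majorities:
C–D: C 10–7.
C vs E: E wins 9–8.
C–G: C 9–8.
D vs E: E, 13–4.
D–G: D 11–6.
E–G: E 15–2.
E wins every pairwise contest, so E is the Condorcet winner.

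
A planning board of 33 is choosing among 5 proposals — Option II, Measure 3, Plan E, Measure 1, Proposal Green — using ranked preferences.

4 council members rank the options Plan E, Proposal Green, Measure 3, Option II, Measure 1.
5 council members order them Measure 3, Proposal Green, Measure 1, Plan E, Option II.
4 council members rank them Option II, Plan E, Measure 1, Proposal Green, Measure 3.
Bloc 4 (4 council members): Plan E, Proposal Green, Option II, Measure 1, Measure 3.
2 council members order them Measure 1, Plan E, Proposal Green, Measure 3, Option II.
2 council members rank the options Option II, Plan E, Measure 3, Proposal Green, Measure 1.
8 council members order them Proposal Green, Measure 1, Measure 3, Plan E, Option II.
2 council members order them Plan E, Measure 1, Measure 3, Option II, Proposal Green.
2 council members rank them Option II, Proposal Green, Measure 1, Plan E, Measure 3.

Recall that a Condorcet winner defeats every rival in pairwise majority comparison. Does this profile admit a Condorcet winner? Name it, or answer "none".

none

Pairwise majorities:
Option II vs Measure 3: Measure 3 wins 21–12.
Option II vs Plan E: Option II is ranked higher on 4+2+2 = 8 ballots, Plan E on 25. Plan E wins 25–8.
Option II vs Measure 1: Measure 1 wins 17–16.
Option II vs Proposal Green: Proposal Green wins 23–10.
Measure 3 vs Plan E: Plan E wins 20–13.
Measure 3 vs Measure 1: 11 to 22, Measure 1.
Measure 3 vs Proposal Green: 5+2+2 = 9 for Measure 3, 24 for Proposal Green — Proposal Green by 24–9.
Plan E vs Measure 1: Measure 1, 17–16.
Plan E vs Proposal Green: Plan E wins 18–15.
Measure 1 vs Proposal Green: Proposal Green, 25–8.
Each option drops at least one matchup (Option II loses to Measure 3; Measure 3 loses to Plan E; Plan E loses to Measure 1; Measure 1 loses to Proposal Green; Proposal Green loses to Plan E); the cycle Plan E > Proposal Green > Measure 1 > Plan E rules out a Condorcet winner.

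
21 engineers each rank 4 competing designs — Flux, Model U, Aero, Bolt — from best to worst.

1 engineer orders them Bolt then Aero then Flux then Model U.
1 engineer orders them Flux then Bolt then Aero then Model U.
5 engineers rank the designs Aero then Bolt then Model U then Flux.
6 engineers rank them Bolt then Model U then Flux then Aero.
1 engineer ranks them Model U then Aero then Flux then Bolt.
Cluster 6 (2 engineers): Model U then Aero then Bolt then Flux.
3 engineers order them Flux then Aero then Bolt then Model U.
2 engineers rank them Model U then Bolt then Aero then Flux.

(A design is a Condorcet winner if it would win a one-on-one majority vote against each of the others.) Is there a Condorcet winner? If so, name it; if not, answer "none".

Pairwise majorities:
Flux vs Model U: 5 to 16, Model U.
Flux vs Aero: Flux is ranked higher on 1+6+3 = 10 ballots, Aero on 11. Aero wins 11–10.
Flux vs Bolt: Flux is ranked higher on 1+1+3 = 5 ballots, Bolt on 16. Bolt wins 16–5.
Model U vs Aero: 11 to 10, Model U.
Model U vs Bolt: 5 to 16, Bolt.
Aero vs Bolt: Aero is ranked higher on 5+1+2+3 = 11 ballots, Bolt on 10. Aero wins 11–10.
No design is unbeaten: Flux loses to Model U; Model U loses to Bolt; Aero loses to Model U; Bolt loses to Aero. In particular Model U beats Aero beats Bolt beats Model U is a majority cycle — no Condorcet winner exists.

none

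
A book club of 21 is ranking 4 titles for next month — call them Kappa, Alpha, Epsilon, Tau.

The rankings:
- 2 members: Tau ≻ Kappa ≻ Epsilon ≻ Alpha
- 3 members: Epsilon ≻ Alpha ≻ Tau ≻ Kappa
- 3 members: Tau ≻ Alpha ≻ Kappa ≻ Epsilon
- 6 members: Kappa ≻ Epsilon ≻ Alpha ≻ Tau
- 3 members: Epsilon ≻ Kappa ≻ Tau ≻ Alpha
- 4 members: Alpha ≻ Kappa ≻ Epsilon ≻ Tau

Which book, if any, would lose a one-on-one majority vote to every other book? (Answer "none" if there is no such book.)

Head-to-head results (21 members):
Kappa–Alpha: Kappa 11–10.
Kappa vs Epsilon: Kappa preferred on 2+3+6+4 = 15 ballots; Kappa wins 15–6.
Kappa vs Tau: Kappa wins 13–8.
Alpha vs Epsilon: Alpha is ranked higher on 3+4 = 7 ballots, Epsilon on 14. Epsilon wins 14–7.
Alpha vs Tau: 3+6+4 = 13 for Alpha, 8 for Tau — Alpha by 13–8.
Epsilon vs Tau: Epsilon preferred on 3+6+3+4 = 16 ballots; Epsilon wins 16–5.
Tau loses to every other book — it is the Condorcet loser.

Tau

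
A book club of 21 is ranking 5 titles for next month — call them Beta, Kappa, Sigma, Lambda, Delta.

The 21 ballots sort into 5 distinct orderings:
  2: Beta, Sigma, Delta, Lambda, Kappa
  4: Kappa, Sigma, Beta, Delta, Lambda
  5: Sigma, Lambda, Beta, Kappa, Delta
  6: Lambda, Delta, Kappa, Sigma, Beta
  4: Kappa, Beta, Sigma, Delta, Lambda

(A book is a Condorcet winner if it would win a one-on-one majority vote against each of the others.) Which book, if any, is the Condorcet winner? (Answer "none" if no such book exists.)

Check each pair by majority over 21 ballots:
Beta vs Kappa: Beta is ranked higher on 2+5 = 7 ballots, Kappa on 14. Kappa wins 14–7.
Beta vs Sigma: Sigma, 15–6.
Beta vs Lambda: Lambda, 11–10.
Beta vs Delta: Beta wins 15–6.
Kappa vs Sigma: Kappa wins 14–7.
Kappa vs Lambda: 8 to 13, Lambda.
Kappa vs Delta: Kappa preferred on 4+5+4 = 13 ballots; Kappa wins 13–8.
Sigma–Lambda: Sigma 15–6.
Sigma vs Delta: Sigma preferred on 2+4+5+4 = 15 ballots; Sigma wins 15–6.
Lambda vs Delta: Lambda is ranked higher on 5+6 = 11 ballots, Delta on 10. Lambda wins 11–10.
Every book loses at least once (Beta loses to Kappa; Kappa loses to Lambda; Sigma loses to Kappa; Lambda loses to Sigma; Delta loses to Beta). The majority relation contains the cycle Kappa beats Sigma beats Lambda beats Kappa, so there is no Condorcet winner.

none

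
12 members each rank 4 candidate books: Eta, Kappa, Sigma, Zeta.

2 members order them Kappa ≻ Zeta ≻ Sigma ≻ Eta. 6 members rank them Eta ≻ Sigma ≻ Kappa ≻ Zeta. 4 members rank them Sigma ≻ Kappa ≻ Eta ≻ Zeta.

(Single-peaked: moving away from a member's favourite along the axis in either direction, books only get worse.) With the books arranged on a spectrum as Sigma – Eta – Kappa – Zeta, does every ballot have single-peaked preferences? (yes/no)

no

Axis positions: Sigma=1, Eta=2, Kappa=3, Zeta=4.
Faction 1: ranking walks positions 3-4-1-2; Sigma is ranked above Eta even though Eta lies between Sigma and the peak Kappa on the axis — preferences dip and rise again. Not single-peaked.
Faction 2 (peak Eta at position 2): ranking walks positions 2-1-3-4, expanding outward from the peak — single-peaked.
Faction 3: ranking walks positions 1-3-2-4; Kappa is ranked above Eta even though Eta lies between Kappa and the peak Sigma on the axis — preferences dip and rise again. Not single-peaked.
Faction 1 violates single-peakedness, so the profile is not single-peaked on this axis.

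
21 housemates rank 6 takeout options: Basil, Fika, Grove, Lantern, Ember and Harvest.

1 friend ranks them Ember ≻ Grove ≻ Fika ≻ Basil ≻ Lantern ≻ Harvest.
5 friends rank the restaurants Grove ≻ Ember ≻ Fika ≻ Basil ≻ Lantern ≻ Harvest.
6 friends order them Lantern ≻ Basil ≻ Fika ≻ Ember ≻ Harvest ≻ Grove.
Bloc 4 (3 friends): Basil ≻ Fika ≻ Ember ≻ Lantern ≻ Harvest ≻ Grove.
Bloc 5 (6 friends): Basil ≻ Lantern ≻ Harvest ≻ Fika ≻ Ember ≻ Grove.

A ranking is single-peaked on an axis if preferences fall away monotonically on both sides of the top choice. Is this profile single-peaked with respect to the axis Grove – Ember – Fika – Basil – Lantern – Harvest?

Axis positions: Grove=1, Ember=2, Fika=3, Basil=4, Lantern=5, Harvest=6.
Bloc 1 (peak Ember at position 2): ranking walks positions 2-1-3-4-5-6, expanding outward from the peak — single-peaked.
Bloc 2 (peak Grove at position 1): ranking walks positions 1-2-3-4-5-6, expanding outward from the peak — single-peaked.
Bloc 3 (peak Lantern at position 5): ranking walks positions 5-4-3-2-6-1, expanding outward from the peak — single-peaked.
Bloc 4 (peak Basil at position 4): ranking walks positions 4-3-2-5-6-1, expanding outward from the peak — single-peaked.
Bloc 5 (peak Basil at position 4): ranking walks positions 4-5-6-3-2-1, expanding outward from the peak — single-peaked.
Every ranking is single-peaked on this axis.

yes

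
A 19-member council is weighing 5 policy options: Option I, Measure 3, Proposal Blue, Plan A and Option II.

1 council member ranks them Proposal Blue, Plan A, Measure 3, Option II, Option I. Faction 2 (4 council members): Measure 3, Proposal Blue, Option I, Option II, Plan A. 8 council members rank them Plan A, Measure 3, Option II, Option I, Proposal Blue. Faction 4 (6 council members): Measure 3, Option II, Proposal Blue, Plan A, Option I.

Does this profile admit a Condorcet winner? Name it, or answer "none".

Head-to-head results (19 council members):
Option I vs Measure 3: 0 for Option I, 19 for Measure 3 — Measure 3 by 19–0.
Option I vs Proposal Blue: Option I is ranked higher on 8 ballots, Proposal Blue on 11. Proposal Blue wins 11–8.
Option I vs Plan A: Option I preferred on 4 ballots; Plan A wins 15–4.
Option I vs Option II: Option I is ranked higher on 4 ballots, Option II on 15. Option II wins 15–4.
Measure 3 vs Proposal Blue: Measure 3 is ranked higher on 4+8+6 = 18 ballots, Proposal Blue on 1. Measure 3 wins 18–1.
Measure 3 vs Plan A: Measure 3 is ranked higher on 4+6 = 10 ballots, Plan A on 9. Measure 3 wins 10–9.
Measure 3 vs Option II: Measure 3 preferred on 1+4+8+6 = 19 ballots; Measure 3 wins 19–0.
Proposal Blue vs Plan A: Proposal Blue preferred on 1+4+6 = 11 ballots; Proposal Blue wins 11–8.
Proposal Blue vs Option II: Proposal Blue preferred on 1+4 = 5 ballots; Option II wins 14–5.
Plan A vs Option II: 9 to 10, Option II.
Measure 3 wins every pairwise contest, so Measure 3 is the Condorcet winner.

Measure 3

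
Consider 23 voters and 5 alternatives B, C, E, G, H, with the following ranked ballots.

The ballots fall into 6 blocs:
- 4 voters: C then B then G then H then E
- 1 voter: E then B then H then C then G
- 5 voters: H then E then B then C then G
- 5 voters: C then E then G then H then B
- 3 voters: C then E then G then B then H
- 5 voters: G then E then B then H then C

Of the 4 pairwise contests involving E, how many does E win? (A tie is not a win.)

E against each rival (23 voters):
E–B: E 19–4.
E vs C: 11 to 12, C.
E vs G: E preferred on 1+5+5+3 = 14 ballots; E wins 14–9.
E vs H: 1+5+3+5 = 14 for E, 9 for H — E by 14–9.
E beats B, G, H; loses to C — 3 pairwise wins.

3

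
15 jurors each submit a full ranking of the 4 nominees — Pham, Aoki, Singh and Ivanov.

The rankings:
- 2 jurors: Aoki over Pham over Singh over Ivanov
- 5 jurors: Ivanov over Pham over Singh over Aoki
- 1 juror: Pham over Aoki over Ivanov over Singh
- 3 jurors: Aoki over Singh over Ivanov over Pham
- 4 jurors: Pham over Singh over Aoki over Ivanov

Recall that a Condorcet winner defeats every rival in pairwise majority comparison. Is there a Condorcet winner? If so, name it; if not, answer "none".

none

Pairwise majorities:
Pham vs Aoki: Pham wins 10–5.
Pham–Singh: Pham 12–3.
Pham vs Ivanov: 7 to 8, Ivanov.
Aoki vs Singh: Singh, 9–6.
Aoki vs Ivanov: Aoki is ranked higher on 2+1+3+4 = 10 ballots, Ivanov on 5. Aoki wins 10–5.
Singh vs Ivanov: 9 to 6, Singh.
Every nominee loses at least once (Pham loses to Ivanov; Aoki loses to Pham; Singh loses to Pham; Ivanov loses to Aoki). The majority relation contains the cycle Pham > Aoki > Ivanov > Pham, so there is no Condorcet winner.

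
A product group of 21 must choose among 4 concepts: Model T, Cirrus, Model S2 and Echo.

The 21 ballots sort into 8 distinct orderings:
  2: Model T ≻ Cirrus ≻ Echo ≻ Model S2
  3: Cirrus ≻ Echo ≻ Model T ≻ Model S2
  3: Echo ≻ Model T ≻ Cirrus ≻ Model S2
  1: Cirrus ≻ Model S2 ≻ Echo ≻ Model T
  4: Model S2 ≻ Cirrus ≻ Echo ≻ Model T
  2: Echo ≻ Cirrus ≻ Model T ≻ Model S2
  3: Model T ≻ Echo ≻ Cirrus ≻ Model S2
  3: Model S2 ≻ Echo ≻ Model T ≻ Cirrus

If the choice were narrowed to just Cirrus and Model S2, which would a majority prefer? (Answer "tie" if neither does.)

Cirrus

Ballots ranking Cirrus above Model S2: 2 + 3 + 3 + 1 + 2 + 3 = 14.
Ballots ranking Model S2 above Cirrus: 21 − 14 = 7.
Cirrus wins the head-to-head 14–7.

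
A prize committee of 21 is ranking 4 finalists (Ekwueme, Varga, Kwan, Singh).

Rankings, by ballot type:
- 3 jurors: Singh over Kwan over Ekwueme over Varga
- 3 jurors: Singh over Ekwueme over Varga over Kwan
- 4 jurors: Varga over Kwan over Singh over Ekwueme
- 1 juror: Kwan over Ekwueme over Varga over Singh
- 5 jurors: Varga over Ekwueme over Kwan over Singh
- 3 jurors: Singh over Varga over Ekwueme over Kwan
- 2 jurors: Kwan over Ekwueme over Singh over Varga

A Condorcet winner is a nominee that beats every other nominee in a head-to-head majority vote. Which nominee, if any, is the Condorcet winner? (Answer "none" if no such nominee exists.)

none

Pairwise majorities:
Ekwueme vs Varga: Ekwueme preferred on 3+3+1+2 = 9 ballots; Varga wins 12–9.
Ekwueme vs Kwan: 11 to 10, Ekwueme.
Ekwueme vs Singh: Ekwueme preferred on 1+5+2 = 8 ballots; Singh wins 13–8.
Varga vs Kwan: Varga preferred on 3+4+5+3 = 15 ballots; Varga wins 15–6.
Varga vs Singh: Varga is ranked higher on 4+1+5 = 10 ballots, Singh on 11. Singh wins 11–10.
Kwan vs Singh: 12 to 9, Kwan.
Every nominee loses at least once (Ekwueme loses to Varga; Varga loses to Singh; Kwan loses to Ekwueme; Singh loses to Kwan). The majority relation contains the cycle Ekwueme → Kwan → Singh → Ekwueme, so there is no Condorcet winner.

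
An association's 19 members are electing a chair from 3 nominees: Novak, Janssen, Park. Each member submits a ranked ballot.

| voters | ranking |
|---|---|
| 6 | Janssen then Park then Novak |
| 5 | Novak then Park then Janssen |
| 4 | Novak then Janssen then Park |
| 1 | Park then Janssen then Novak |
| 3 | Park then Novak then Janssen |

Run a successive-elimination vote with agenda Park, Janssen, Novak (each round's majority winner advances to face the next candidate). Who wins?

Novak

Round 1: Park vs Janssen — 9–10, Janssen advances.
Round 2: Janssen vs Novak — 7–12, Novak advances.
The agenda winner is Novak.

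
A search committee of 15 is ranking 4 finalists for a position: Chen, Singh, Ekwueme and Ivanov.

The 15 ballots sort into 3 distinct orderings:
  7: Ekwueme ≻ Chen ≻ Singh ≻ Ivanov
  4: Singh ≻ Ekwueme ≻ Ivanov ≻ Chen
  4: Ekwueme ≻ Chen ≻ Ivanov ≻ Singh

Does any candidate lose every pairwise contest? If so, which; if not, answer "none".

Pairwise majorities:
Chen vs Singh: 7+4 = 11 for Chen, 4 for Singh — Chen by 11–4.
Chen vs Ekwueme: Ekwueme wins 15–0.
Chen vs Ivanov: 7+4 = 11 for Chen, 4 for Ivanov — Chen by 11–4.
Singh–Ekwueme: Ekwueme 11–4.
Singh–Ivanov: Singh 11–4.
Ekwueme vs Ivanov: 7+4+4 = 15 for Ekwueme, 0 for Ivanov — Ekwueme by 15–0.
Ivanov is beaten in every head-to-head and is the Condorcet loser.

Ivanov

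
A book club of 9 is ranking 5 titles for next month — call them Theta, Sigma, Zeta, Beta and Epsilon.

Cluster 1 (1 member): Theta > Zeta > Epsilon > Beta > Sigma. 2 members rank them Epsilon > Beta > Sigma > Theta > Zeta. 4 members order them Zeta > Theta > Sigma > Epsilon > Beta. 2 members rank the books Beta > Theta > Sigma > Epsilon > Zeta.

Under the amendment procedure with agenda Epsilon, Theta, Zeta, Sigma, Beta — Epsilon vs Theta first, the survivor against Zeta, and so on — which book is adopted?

Theta

Round 1: Epsilon vs Theta — 2–7, Theta advances.
Round 2: Theta vs Zeta — 5–4, Theta advances.
Round 3: Theta vs Sigma — 7–2, Theta advances.
Round 4: Theta vs Beta — 5–4, Theta advances.
Theta survives the agenda.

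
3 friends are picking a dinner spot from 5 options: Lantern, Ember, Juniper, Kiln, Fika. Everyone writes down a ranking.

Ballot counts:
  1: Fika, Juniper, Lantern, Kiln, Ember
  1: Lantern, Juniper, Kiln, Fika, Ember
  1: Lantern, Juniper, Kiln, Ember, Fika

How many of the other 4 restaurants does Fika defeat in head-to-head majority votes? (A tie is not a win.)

1

Fika against each rival (3 friends):
Fika–Lantern: Lantern 2–1.
Fika vs Ember: Fika is ranked higher on 1+1 = 2 ballots, Ember on 1. Fika wins 2–1.
Fika vs Juniper: Juniper wins 2–1.
Fika vs Kiln: Kiln, 2–1.
Fika beats Ember; loses to Lantern, Juniper, Kiln — 1 pairwise win.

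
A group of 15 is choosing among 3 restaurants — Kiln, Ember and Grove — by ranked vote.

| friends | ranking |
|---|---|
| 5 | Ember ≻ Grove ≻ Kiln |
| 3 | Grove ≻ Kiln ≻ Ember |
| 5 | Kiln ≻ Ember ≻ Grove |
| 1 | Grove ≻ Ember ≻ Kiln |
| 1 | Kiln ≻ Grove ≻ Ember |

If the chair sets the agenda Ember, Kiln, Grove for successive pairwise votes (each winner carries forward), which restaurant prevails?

Round 1: Ember vs Kiln — 6–9, Kiln advances.
Round 2: Kiln vs Grove — 6–9, Grove advances.
The agenda winner is Grove.

Grove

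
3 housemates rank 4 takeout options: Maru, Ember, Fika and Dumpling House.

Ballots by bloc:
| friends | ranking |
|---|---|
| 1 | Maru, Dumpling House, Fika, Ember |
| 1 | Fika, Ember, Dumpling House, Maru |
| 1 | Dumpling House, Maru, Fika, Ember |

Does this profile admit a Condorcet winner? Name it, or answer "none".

Pairwise majorities:
Maru vs Ember: Maru, 2–1.
Maru vs Fika: Maru preferred on 1+1 = 2 ballots; Maru wins 2–1.
Maru vs Dumpling House: Dumpling House, 2–1.
Ember vs Fika: Ember is ranked higher on 0 ballots, Fika on 3. Fika wins 3–0.
Ember vs Dumpling House: Ember preferred on 1 ballot; Dumpling House wins 2–1.
Fika vs Dumpling House: Dumpling House wins 2–1.
Only Dumpling House has no losses; Dumpling House is the Condorcet winner.

Dumpling House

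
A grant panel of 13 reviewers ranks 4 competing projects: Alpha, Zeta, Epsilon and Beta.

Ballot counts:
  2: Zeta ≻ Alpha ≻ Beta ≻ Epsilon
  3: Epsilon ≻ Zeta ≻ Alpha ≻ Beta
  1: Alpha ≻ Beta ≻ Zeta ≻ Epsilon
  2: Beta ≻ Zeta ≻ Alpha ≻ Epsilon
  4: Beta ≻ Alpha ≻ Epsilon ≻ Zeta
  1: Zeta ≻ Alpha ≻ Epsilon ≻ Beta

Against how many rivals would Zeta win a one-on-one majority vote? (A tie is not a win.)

1

Zeta against each rival (13 reviewers):
Zeta vs Alpha: Zeta, 8–5.
Zeta vs Epsilon: Epsilon, 7–6.
Zeta vs Beta: Beta wins 7–6.
Zeta beats Alpha; loses to Epsilon, Beta — 1 pairwise win.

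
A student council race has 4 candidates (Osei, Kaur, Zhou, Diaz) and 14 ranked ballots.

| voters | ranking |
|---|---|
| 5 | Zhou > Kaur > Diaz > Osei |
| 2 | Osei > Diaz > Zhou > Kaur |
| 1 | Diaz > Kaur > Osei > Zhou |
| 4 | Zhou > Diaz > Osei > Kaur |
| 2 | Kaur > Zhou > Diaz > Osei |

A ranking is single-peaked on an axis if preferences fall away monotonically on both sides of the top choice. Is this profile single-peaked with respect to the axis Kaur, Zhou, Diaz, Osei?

Axis positions: Kaur=1, Zhou=2, Diaz=3, Osei=4.
Type 1 (peak Zhou at position 2): ranking walks positions 2-1-3-4, expanding outward from the peak — single-peaked.
Type 2 (peak Osei at position 4): ranking walks positions 4-3-2-1, expanding outward from the peak — single-peaked.
Type 3: ranking walks positions 3-1-4-2; Kaur is ranked above Zhou even though Zhou lies between Kaur and the peak Diaz on the axis — preferences dip and rise again. Not single-peaked.
Type 4 (peak Zhou at position 2): ranking walks positions 2-3-4-1, expanding outward from the peak — single-peaked.
Type 5 (peak Kaur at position 1): ranking walks positions 1-2-3-4, expanding outward from the peak — single-peaked.
Type 3 violates single-peakedness, so the profile is not single-peaked on this axis.

no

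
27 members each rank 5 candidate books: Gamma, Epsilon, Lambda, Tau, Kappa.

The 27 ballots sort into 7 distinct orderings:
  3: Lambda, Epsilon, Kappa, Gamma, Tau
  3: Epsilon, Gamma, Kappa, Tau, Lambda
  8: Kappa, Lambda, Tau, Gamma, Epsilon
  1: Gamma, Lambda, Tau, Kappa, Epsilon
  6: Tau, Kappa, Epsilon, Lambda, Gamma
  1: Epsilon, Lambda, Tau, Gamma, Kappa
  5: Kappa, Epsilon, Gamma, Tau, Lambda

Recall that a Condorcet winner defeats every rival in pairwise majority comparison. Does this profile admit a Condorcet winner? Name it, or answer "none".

Head-to-head results (27 members):
Gamma–Epsilon: Epsilon 18–9.
Gamma vs Lambda: Lambda, 18–9.
Gamma–Tau: Tau 15–12.
Gamma–Kappa: Kappa 22–5.
Epsilon vs Lambda: Epsilon wins 15–12.
Epsilon–Tau: Tau 15–12.
Epsilon–Kappa: Kappa 20–7.
Lambda–Tau: Tau 14–13.
Lambda–Kappa: Kappa 22–5.
Tau vs Kappa: Kappa wins 19–8.
Only Kappa has no losses; Kappa is the Condorcet winner.

Kappa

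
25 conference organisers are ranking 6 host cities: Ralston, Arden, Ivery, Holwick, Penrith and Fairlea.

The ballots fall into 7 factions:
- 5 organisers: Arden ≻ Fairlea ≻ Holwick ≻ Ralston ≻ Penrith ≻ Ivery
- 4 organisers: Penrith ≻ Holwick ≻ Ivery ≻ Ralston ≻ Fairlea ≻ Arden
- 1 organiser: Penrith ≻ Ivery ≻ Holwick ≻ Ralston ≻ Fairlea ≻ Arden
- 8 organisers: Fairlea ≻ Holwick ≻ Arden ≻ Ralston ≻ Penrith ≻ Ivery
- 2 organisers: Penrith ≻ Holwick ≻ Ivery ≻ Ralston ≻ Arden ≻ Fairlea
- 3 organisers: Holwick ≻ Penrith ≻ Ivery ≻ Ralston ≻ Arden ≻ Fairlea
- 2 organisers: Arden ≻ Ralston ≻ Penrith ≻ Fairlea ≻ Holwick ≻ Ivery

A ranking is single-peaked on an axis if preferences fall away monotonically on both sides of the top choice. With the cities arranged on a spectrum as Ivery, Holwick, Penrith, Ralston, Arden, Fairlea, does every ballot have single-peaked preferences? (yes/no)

no

Axis positions: Ivery=1, Holwick=2, Penrith=3, Ralston=4, Arden=5, Fairlea=6.
Faction 1: ranking walks positions 5-6-2-4-3-1; Holwick is ranked above Ralston even though Ralston lies between Holwick and the peak Arden on the axis — preferences dip and rise again. Not single-peaked.
Faction 2: ranking walks positions 3-2-1-4-6-5; Fairlea is ranked above Arden even though Arden lies between Fairlea and the peak Penrith on the axis — preferences dip and rise again. Not single-peaked.
Faction 3: ranking walks positions 3-1-2-4-6-5; Ivery is ranked above Holwick even though Holwick lies between Ivery and the peak Penrith on the axis — preferences dip and rise again. Not single-peaked.
Faction 4: ranking walks positions 6-2-5-4-3-1; Holwick is ranked above Arden even though Arden lies between Holwick and the peak Fairlea on the axis — preferences dip and rise again. Not single-peaked.
Faction 5 (peak Penrith at position 3): ranking walks positions 3-2-1-4-5-6, expanding outward from the peak — single-peaked.
Faction 6 (peak Holwick at position 2): ranking walks positions 2-3-1-4-5-6, expanding outward from the peak — single-peaked.
Faction 7 (peak Arden at position 5): ranking walks positions 5-4-3-6-2-1, expanding outward from the peak — single-peaked.
Faction 1 violates single-peakedness, so the profile is not single-peaked on this axis.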